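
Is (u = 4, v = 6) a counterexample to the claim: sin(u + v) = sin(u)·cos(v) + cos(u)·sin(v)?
No

Substituting u = 4, v = 6:
LHS = sin(4 + 6) = sin(10) ≈ -0.544
RHS = sin(4)·cos(6) + cos(4)·sin(6) = sin(4)·cos(6) + sin(6)·cos(4) ≈ -0.544

The sides agree, so this pair does not disprove the claim.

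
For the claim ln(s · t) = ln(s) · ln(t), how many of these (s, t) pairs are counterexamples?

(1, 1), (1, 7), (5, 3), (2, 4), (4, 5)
Testing each pair:
(1, 1): LHS = 0, RHS = 0 → satisfies claim
(1, 7): LHS = ln(7) ≈ 1.946, RHS = 0 → counterexample
(5, 3): LHS = ln(15) ≈ 2.708, RHS = ln(3)·ln(5) ≈ 1.768 → counterexample
(2, 4): LHS = ln(8) ≈ 2.079, RHS = ln(2)·ln(4) ≈ 0.9609 → counterexample
(4, 5): LHS = ln(20) ≈ 2.996, RHS = ln(4)·ln(5) ≈ 2.231 → counterexample

That makes 4 counterexamples.

Answer: 4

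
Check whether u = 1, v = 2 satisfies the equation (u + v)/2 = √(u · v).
Fails

Substituting u = 1, v = 2:

LHS = (1 + 2)/2 = 3/2
RHS = √(1 · 2) = √(2) ≈ 1.414

LHS ≠ RHS, so the equation does not hold at this point.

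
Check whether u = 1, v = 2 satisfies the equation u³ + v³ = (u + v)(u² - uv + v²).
Substituting u = 1, v = 2:

LHS = 1³ + 2³ = 9
RHS = (1 + 2)(1² - 1·2 + 2²) = 9

LHS = RHS, so the equation holds at this point.

Answer: Holds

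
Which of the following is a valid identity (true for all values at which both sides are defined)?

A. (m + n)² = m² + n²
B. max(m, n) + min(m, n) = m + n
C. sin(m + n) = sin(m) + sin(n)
B

A: fails at (2, 4) — LHS = 36, RHS = 20.
B: holds — e.g. at (6, 7), both sides equal 13.
C: fails at (2, 4) — LHS = sin(6) ≈ -0.2794, RHS = sin(4) + sin(2) ≈ 0.1525.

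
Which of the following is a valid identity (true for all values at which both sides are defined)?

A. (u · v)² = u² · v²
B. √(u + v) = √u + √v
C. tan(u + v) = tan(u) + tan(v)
A

A: holds — e.g. at (2, 7), both sides equal 196.
B: fails at (3, 3) — LHS = √(6) ≈ 2.449, RHS = 2·√(3) ≈ 3.464.
C: fails at (2, 5) — LHS = tan(7) ≈ 0.8714, RHS = tan(5) + tan(2) ≈ -5.566.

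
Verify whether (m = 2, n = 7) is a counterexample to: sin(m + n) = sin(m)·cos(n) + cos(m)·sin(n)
No

Substituting m = 2, n = 7:
LHS = sin(2 + 7) = sin(9) ≈ 0.4121
RHS = sin(2)·cos(7) + cos(2)·sin(7) = sin(7)·cos(2) + sin(2)·cos(7) ≈ 0.4121

The sides agree, so this pair does not disprove the claim.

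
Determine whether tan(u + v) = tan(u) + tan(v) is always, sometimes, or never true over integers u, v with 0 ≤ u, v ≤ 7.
Sometimes true

It holds at (u, v) = (7, 0) (both sides equal tan(7) ≈ 0.8714), but fails at (u, v) = (4, 7) (LHS = tan(11) ≈ -226, RHS = tan(7) + tan(4) ≈ 2.029).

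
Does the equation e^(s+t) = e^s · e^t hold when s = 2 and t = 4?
Holds

Substituting s = 2, t = 4:

LHS = e^(2+4) = e^6 ≈ 403.4
RHS = e^2 · e^4 = e^6 ≈ 403.4

LHS = RHS, so the equation holds at this point.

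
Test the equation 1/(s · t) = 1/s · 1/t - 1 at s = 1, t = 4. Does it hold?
Fails

Substituting s = 1, t = 4:

LHS = 1/(1 · 4) = 1/4
RHS = 1/1 · 1/4 - 1 = -3/4

LHS ≠ RHS, so the equation does not hold at this point.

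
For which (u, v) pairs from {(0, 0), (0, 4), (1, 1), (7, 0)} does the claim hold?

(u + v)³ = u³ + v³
(0, 0), (0, 4), (7, 0)

Testing each pair:
(0, 0): LHS = 0, RHS = 0 → holds
(0, 4): LHS = 64, RHS = 64 → holds
(1, 1): LHS = 8, RHS = 2 → fails
(7, 0): LHS = 343, RHS = 343 → holds

3 of 4 pairs satisfy the claim.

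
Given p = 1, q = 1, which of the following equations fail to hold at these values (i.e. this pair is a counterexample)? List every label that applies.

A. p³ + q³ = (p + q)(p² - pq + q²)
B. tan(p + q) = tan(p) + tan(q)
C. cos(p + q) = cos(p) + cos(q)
B, C

Evaluating each claim at the given values:
A. LHS = 2, RHS = 2 → holds here (LHS = RHS)
B. LHS = tan(2) ≈ -2.185, RHS = 2·tan(1) ≈ 3.115 → fails here (LHS ≠ RHS)
C. LHS = cos(2) ≈ -0.4161, RHS = 2·cos(1) ≈ 1.081 → fails here (LHS ≠ RHS)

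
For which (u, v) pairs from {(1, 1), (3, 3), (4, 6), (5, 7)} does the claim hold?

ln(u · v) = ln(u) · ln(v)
(1, 1)

Testing each pair:
(1, 1): LHS = 0, RHS = 0 → holds
(3, 3): LHS = ln(9) ≈ 2.197, RHS = ln(3)² ≈ 1.207 → fails
(4, 6): LHS = ln(24) ≈ 3.178, RHS = ln(4)·ln(6) ≈ 2.484 → fails
(5, 7): LHS = ln(35) ≈ 3.555, RHS = ln(5)·ln(7) ≈ 3.132 → fails

1 of 4 pairs satisfies the claim.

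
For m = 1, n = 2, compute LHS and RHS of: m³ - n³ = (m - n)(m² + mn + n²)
LHS = 1³ - 2³ = -7
RHS = (1 - 2)(1² + 1·2 + 2²) = -7

LHS = RHS: the two sides agree.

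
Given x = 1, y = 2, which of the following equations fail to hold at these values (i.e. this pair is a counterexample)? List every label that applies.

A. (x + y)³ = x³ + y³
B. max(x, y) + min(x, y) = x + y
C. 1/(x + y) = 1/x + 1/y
Evaluating each claim at the given values:
A. LHS = 27, RHS = 9 → fails here (LHS ≠ RHS)
B. LHS = 3, RHS = 3 → holds here (LHS = RHS)
C. LHS = 1/3, RHS = 3/2 → fails here (LHS ≠ RHS)

Answer: A, C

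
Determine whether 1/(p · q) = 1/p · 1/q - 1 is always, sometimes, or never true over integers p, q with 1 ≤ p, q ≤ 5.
The claim fails for every pair in the range. For instance at (p, q) = (1, 4): LHS = 1/4, RHS = -3/4.

Answer: Never true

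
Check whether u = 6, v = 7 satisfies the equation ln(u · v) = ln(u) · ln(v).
Substituting u = 6, v = 7:

LHS = ln(6 · 7) = ln(42) ≈ 3.738
RHS = ln(6) · ln(7) ≈ 3.487

LHS ≠ RHS, so the equation does not hold at this point.

Answer: Fails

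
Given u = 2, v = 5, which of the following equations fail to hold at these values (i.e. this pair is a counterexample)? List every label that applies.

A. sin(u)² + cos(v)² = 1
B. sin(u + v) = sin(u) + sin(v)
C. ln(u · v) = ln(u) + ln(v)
Evaluating each claim at the given values:
A. LHS = cos(5)² + sin(2)² ≈ 0.9073, RHS = 1 → fails here (LHS ≠ RHS)
B. LHS = sin(7) ≈ 0.657, RHS = sin(5) + sin(2) ≈ -0.04963 → fails here (LHS ≠ RHS)
C. LHS = ln(10) ≈ 2.303, RHS = ln(2) + ln(5) ≈ 2.303 → holds here (LHS = RHS)

Answer: A, B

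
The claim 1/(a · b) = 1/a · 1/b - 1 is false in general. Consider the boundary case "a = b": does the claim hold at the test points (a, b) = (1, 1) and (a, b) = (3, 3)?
No, fails at both test points

At (1, 1): LHS = 1 ≠ RHS = 0
At (3, 3): LHS = 1/9 ≠ RHS = -8/9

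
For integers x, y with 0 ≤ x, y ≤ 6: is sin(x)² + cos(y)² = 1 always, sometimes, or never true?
Sometimes true

It holds at (x, y) = (2, 2) (both sides equal 1), but fails at (x, y) = (6, 4) (LHS = sin(6)² + cos(4)² ≈ 0.5053, RHS = 1).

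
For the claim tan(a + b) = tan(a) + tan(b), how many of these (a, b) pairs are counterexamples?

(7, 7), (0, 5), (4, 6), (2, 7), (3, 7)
4

Testing each pair:
(7, 7): LHS = tan(14) ≈ 7.245, RHS = 2·tan(7) ≈ 1.743 → counterexample
(0, 5): LHS = tan(5) ≈ -3.381, RHS = tan(5) ≈ -3.381 → satisfies claim
(4, 6): LHS = tan(10) ≈ 0.6484, RHS = tan(6) + tan(4) ≈ 0.8668 → counterexample
(2, 7): LHS = tan(9) ≈ -0.4523, RHS = tan(2) + tan(7) ≈ -1.314 → counterexample
(3, 7): LHS = tan(10) ≈ 0.6484, RHS = tan(3) + tan(7) ≈ 0.7289 → counterexample

That makes 4 counterexamples.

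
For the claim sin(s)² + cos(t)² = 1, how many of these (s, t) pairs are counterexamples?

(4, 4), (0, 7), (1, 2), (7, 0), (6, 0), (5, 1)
5

Testing each pair:
(4, 4): LHS = cos(4)² + sin(4)² = 1, RHS = 1 → satisfies claim
(0, 7): LHS = cos(7)² ≈ 0.5684, RHS = 1 → counterexample
(1, 2): LHS = cos(2)² + sin(1)² ≈ 0.8813, RHS = 1 → counterexample
(7, 0): LHS = sin(7)² + 1 ≈ 1.432, RHS = 1 → counterexample
(6, 0): LHS = sin(6)² + 1 ≈ 1.078, RHS = 1 → counterexample
(5, 1): LHS = cos(1)² + sin(5)² ≈ 1.211, RHS = 1 → counterexample

That makes 5 counterexamples.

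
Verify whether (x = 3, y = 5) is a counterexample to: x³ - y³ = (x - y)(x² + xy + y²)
No

Substituting x = 3, y = 5:
LHS = 3³ - 5³ = -98
RHS = (3 - 5)(3² + 3·5 + 5²) = -98

The sides agree, so this pair does not disprove the claim.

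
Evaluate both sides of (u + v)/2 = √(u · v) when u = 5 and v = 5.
LHS = (5 + 5)/2 = 5
RHS = √(5 · 5) = 5

LHS = RHS: the two sides agree.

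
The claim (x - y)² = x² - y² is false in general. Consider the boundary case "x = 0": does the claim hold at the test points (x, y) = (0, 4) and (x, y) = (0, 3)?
No, fails at both test points

At (0, 4): LHS = 16 ≠ RHS = -16
At (0, 3): LHS = 9 ≠ RHS = -9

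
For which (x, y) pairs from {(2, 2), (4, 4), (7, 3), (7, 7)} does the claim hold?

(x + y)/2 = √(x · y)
Testing each pair:
(2, 2): LHS = 2, RHS = 2 → holds
(4, 4): LHS = 4, RHS = 4 → holds
(7, 3): LHS = 5, RHS = √(21) ≈ 4.583 → fails
(7, 7): LHS = 7, RHS = 7 → holds

3 of 4 pairs satisfy the claim.

Answer: (2, 2), (4, 4), (7, 7)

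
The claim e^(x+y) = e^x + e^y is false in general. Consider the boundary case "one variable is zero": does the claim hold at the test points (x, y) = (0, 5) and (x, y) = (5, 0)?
At (0, 5): LHS = e^5 ≈ 148.4 ≠ RHS = 1 + e^5 ≈ 149.4
At (5, 0): LHS = e^5 ≈ 148.4 ≠ RHS = 1 + e^5 ≈ 149.4

Answer: No, fails at both test points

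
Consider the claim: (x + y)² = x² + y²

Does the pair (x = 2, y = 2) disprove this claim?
Substituting x = 2, y = 2:
LHS = (2 + 2)² = 16
RHS = 2² + 2² = 8

Since LHS ≠ RHS, this pair disproves the claim.

Answer: Yes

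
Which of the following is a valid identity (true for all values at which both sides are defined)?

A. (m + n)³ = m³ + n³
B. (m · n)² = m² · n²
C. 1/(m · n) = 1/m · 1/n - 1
B

A: fails at (2, 2) — LHS = 64, RHS = 16.
B: holds — e.g. at (4, 4), both sides equal 256.
C: fails at (1, 2) — LHS = 1/2, RHS = -1/2.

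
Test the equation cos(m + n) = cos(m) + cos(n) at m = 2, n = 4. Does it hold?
Substituting m = 2, n = 4:

LHS = cos(2 + 4) = cos(6) ≈ 0.9602
RHS = cos(2) + cos(4) ≈ -1.07

LHS ≠ RHS, so the equation does not hold at this point.

Answer: Fails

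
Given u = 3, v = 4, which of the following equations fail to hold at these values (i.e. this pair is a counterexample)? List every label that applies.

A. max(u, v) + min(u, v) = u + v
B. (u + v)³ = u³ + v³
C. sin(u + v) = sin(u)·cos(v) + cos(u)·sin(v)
Evaluating each claim at the given values:
A. LHS = 7, RHS = 7 → holds here (LHS = RHS)
B. LHS = 343, RHS = 91 → fails here (LHS ≠ RHS)
C. LHS = sin(7) ≈ 0.657, RHS = sin(3)·cos(4) + sin(4)·cos(3) ≈ 0.657 → holds here (LHS = RHS)

Answer: B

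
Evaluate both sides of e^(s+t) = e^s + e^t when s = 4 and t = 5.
LHS = e^(4+5) = e^9 ≈ 8103
RHS = e^4 + e^5 ≈ 203

LHS ≠ RHS (they differ by about 7900), so the equation does not hold here.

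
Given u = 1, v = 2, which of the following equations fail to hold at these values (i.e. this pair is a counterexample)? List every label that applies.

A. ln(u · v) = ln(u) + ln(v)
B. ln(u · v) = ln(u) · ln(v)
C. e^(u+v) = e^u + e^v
B, C

Evaluating each claim at the given values:
A. LHS = ln(2) ≈ 0.6931, RHS = ln(2) ≈ 0.6931 → holds here (LHS = RHS)
B. LHS = ln(2) ≈ 0.6931, RHS = 0 → fails here (LHS ≠ RHS)
C. LHS = e^3 ≈ 20.09, RHS = e + e^2 ≈ 10.11 → fails here (LHS ≠ RHS)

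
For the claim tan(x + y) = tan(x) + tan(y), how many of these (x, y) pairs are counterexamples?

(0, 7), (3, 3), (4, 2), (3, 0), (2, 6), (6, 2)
Testing each pair:
(0, 7): LHS = tan(7) ≈ 0.8714, RHS = tan(7) ≈ 0.8714 → satisfies claim
(3, 3): LHS = tan(6) ≈ -0.291, RHS = 2·tan(3) ≈ -0.2851 → counterexample
(4, 2): LHS = tan(6) ≈ -0.291, RHS = tan(2) + tan(4) ≈ -1.027 → counterexample
(3, 0): LHS = tan(3) ≈ -0.1425, RHS = tan(3) ≈ -0.1425 → satisfies claim
(2, 6): LHS = tan(8) ≈ -6.8, RHS = tan(2) + tan(6) ≈ -2.476 → counterexample
(6, 2): LHS = tan(8) ≈ -6.8, RHS = tan(2) + tan(6) ≈ -2.476 → counterexample

That makes 4 counterexamples.

Answer: 4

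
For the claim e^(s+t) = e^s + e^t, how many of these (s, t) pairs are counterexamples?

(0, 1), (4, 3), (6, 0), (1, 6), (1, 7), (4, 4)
6

Testing each pair:
(0, 1): LHS = e ≈ 2.718, RHS = 1 + e ≈ 3.718 → counterexample
(4, 3): LHS = e^7 ≈ 1097, RHS = e^3 + e^4 ≈ 74.68 → counterexample
(6, 0): LHS = e^6 ≈ 403.4, RHS = 1 + e^6 ≈ 404.4 → counterexample
(1, 6): LHS = e^7 ≈ 1097, RHS = e + e^6 ≈ 406.1 → counterexample
(1, 7): LHS = e^8 ≈ 2981, RHS = e + e^7 ≈ 1099 → counterexample
(4, 4): LHS = e^8 ≈ 2981, RHS = 2·e^4 ≈ 109.2 → counterexample

That makes 6 counterexamples.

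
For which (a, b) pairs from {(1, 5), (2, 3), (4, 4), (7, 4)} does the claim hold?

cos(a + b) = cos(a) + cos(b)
None

Testing each pair:
(1, 5): LHS = cos(6) ≈ 0.9602, RHS = cos(5) + cos(1) ≈ 0.824 → fails
(2, 3): LHS = cos(5) ≈ 0.2837, RHS = cos(3) + cos(2) ≈ -1.406 → fails
(4, 4): LHS = cos(8) ≈ -0.1455, RHS = 2·cos(4) ≈ -1.307 → fails
(7, 4): LHS = cos(11) ≈ 0.004426, RHS = cos(4) + cos(7) ≈ 0.1003 → fails

No pair satisfies the claim.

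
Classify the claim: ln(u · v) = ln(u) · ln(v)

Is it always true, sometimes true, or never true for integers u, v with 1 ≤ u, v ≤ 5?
It holds at (u, v) = (1, 1) (both sides equal 0), but fails at (u, v) = (5, 2) (LHS = ln(10) ≈ 2.303, RHS = ln(2)·ln(5) ≈ 1.116).

Answer: Sometimes true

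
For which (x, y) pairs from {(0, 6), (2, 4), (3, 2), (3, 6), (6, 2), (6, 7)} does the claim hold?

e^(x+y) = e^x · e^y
All pairs

Testing each pair:
(0, 6): LHS = e^6 ≈ 403.4, RHS = e^6 ≈ 403.4 → holds
(2, 4): LHS = e^6 ≈ 403.4, RHS = e^6 ≈ 403.4 → holds
(3, 2): LHS = e^5 ≈ 148.4, RHS = e^5 ≈ 148.4 → holds
(3, 6): LHS = e^9 ≈ 8103, RHS = e^9 ≈ 8103 → holds
(6, 2): LHS = e^8 ≈ 2981, RHS = e^8 ≈ 2981 → holds
(6, 7): LHS = e^13 ≈ 442413.4, RHS = e^13 ≈ 442413.4 → holds

Every pair satisfies the claim.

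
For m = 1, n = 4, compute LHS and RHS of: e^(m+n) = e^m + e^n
LHS = e^(1+4) = e^5 ≈ 148.4
RHS = e^1 + e^4 = e + e^4 ≈ 57.32

LHS ≠ RHS (they differ by about 91.1), so the equation does not hold here.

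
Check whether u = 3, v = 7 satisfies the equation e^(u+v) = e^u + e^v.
Fails

Substituting u = 3, v = 7:

LHS = e^(3+7) = e^10 ≈ 22026.5
RHS = e^3 + e^7 ≈ 1117

LHS ≠ RHS, so the equation does not hold at this point.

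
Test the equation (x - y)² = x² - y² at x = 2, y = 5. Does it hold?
Fails

Substituting x = 2, y = 5:

LHS = (2 - 5)² = 9
RHS = 2² - 5² = -21

LHS ≠ RHS, so the equation does not hold at this point.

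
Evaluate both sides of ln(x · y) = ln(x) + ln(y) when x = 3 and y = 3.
LHS = ln(3 · 3) = ln(9) ≈ 2.197
RHS = ln(3) + ln(3) = 2·ln(3) ≈ 2.197

LHS = RHS: the two sides agree.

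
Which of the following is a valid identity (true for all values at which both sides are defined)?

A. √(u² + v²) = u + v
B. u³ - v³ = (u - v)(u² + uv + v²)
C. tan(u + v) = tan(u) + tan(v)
B

A: fails at (3, 5) — LHS = √(34) ≈ 5.831, RHS = 8.
B: holds — e.g. at (1, 1), both sides equal 0.
C: fails at (2, 4) — LHS = tan(6) ≈ -0.291, RHS = tan(2) + tan(4) ≈ -1.027.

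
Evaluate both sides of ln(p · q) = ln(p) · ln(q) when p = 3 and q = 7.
LHS = ln(3 · 7) = ln(21) ≈ 3.045
RHS = ln(3) · ln(7) ≈ 2.138

LHS ≠ RHS (they differ by about 0.9067), so the equation does not hold here.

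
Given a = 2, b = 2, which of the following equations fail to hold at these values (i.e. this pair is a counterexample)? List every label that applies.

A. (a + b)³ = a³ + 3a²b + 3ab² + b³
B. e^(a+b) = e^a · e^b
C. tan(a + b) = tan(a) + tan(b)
C

Evaluating each claim at the given values:
A. LHS = 64, RHS = 64 → holds here (LHS = RHS)
B. LHS = e^4 ≈ 54.6, RHS = e^4 ≈ 54.6 → holds here (LHS = RHS)
C. LHS = tan(4) ≈ 1.158, RHS = 2·tan(2) ≈ -4.37 → fails here (LHS ≠ RHS)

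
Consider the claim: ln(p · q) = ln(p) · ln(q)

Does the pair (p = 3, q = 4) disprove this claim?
Substituting p = 3, q = 4:
LHS = ln(3 · 4) = ln(12) ≈ 2.485
RHS = ln(3) · ln(4) ≈ 1.523

Since LHS ≠ RHS, this pair disproves the claim.

Answer: Yes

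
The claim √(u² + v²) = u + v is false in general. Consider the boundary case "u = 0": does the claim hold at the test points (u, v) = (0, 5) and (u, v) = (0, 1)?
At (0, 5): LHS = 5, RHS = 5 → equal
At (0, 1): LHS = 1, RHS = 1 → equal

So the claim does hold at both of these boundary points, even though it is not an identity.

Answer: Yes, holds at both test points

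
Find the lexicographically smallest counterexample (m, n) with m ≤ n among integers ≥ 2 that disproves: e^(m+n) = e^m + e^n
(m, n) = (2, 2)

Substituting (2, 2) into the claim:
LHS = e^(2+2) = e^4 ≈ 54.6
RHS = e^2 + e^2 = 2·e^2 ≈ 14.78

Since LHS ≠ RHS, this pair disproves the claim, and no lexicographically smaller pair (m ≤ n, integers ≥ 2) does.

For instance (6, 7) is also a counterexample (LHS = e^13 ≈ 442413.4, RHS = e^6 + e^7 ≈ 1500), but it's lexicographically larger.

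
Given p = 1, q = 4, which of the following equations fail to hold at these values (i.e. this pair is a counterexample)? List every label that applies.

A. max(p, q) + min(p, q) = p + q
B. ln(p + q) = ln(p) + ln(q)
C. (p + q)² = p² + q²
Evaluating each claim at the given values:
A. LHS = 5, RHS = 5 → holds here (LHS = RHS)
B. LHS = ln(5) ≈ 1.609, RHS = ln(4) ≈ 1.386 → fails here (LHS ≠ RHS)
C. LHS = 25, RHS = 17 → fails here (LHS ≠ RHS)

Answer: B, C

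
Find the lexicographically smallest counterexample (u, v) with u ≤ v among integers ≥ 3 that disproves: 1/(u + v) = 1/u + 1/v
Substituting (3, 3) into the claim:
LHS = 1/(3 + 3) = 1/6
RHS = 1/3 + 1/3 = 2/3

Since LHS ≠ RHS, this pair disproves the claim, and no lexicographically smaller pair (u ≤ v, integers ≥ 3) does.

For instance (7, 10) is also a counterexample (LHS = 1/17, RHS = 17/70), but it's lexicographically larger.

Answer: (u, v) = (3, 3)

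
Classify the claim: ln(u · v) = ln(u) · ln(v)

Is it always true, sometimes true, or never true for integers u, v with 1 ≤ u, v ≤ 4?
Sometimes true

It holds at (u, v) = (1, 1) (both sides equal 0), but fails at (u, v) = (2, 2) (LHS = ln(4) ≈ 1.386, RHS = ln(2)² ≈ 0.4805).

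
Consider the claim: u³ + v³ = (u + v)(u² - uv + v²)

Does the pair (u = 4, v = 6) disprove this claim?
Substituting u = 4, v = 6:
LHS = 4³ + 6³ = 280
RHS = (4 + 6)(4² - 4·6 + 6²) = 280

The sides agree, so this pair does not disprove the claim.

Answer: No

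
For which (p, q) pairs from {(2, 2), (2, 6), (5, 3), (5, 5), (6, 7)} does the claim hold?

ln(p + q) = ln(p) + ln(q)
(2, 2)

Testing each pair:
(2, 2): LHS = ln(4) ≈ 1.386, RHS = 2·ln(2) ≈ 1.386 → holds
(2, 6): LHS = ln(8) ≈ 2.079, RHS = ln(2) + ln(6) ≈ 2.485 → fails
(5, 3): LHS = ln(8) ≈ 2.079, RHS = ln(3) + ln(5) ≈ 2.708 → fails
(5, 5): LHS = ln(10) ≈ 2.303, RHS = 2·ln(5) ≈ 3.219 → fails
(6, 7): LHS = ln(13) ≈ 2.565, RHS = ln(6) + ln(7) ≈ 3.738 → fails

1 of 5 pairs satisfies the claim.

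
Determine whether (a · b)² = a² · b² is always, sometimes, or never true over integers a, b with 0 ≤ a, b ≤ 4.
Always true

The identity holds for every pair in the range. For instance at (a, b) = (3, 4): both sides equal 144.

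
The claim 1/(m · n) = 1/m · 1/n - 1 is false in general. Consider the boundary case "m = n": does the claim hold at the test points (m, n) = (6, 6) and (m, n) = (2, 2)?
At (6, 6): LHS = 1/36 ≠ RHS = -35/36
At (2, 2): LHS = 1/4 ≠ RHS = -3/4

Answer: No, fails at both test points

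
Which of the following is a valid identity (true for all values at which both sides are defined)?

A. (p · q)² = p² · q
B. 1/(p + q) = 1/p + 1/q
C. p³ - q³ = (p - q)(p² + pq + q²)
C

A: fails at (2, 7) — LHS = 196, RHS = 28.
B: fails at (2, 5) — LHS = 1/7, RHS = 7/10.
C: holds — e.g. at (2, 7), both sides equal -335.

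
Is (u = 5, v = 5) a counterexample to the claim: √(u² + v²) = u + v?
Substituting u = 5, v = 5:
LHS = √(5² + 5²) = 5·√(2) ≈ 7.071
RHS = 5 + 5 = 10

Since LHS ≠ RHS, this pair disproves the claim.

Answer: Yes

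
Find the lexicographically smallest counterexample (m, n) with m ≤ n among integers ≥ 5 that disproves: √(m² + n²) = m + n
Substituting (5, 5) into the claim:
LHS = √(5² + 5²) = 5·√(2) ≈ 7.071
RHS = 5 + 5 = 10

Since LHS ≠ RHS, this pair disproves the claim, and no lexicographically smaller pair (m ≤ n, integers ≥ 5) does.

For instance (10, 10) is also a counterexample (LHS = 10·√(2) ≈ 14.14, RHS = 20), but it's lexicographically larger.

Answer: (m, n) = (5, 5)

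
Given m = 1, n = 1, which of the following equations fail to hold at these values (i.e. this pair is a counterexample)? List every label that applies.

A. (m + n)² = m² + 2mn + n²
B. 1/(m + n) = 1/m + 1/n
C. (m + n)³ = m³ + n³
Evaluating each claim at the given values:
A. LHS = 4, RHS = 4 → holds here (LHS = RHS)
B. LHS = 1/2, RHS = 2 → fails here (LHS ≠ RHS)
C. LHS = 8, RHS = 2 → fails here (LHS ≠ RHS)

Answer: B, C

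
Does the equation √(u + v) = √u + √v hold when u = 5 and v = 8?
Substituting u = 5, v = 8:

LHS = √(5 + 8) = √(13) ≈ 3.606
RHS = √5 + √8 = √(5) + 2·√(2) ≈ 5.064

LHS ≠ RHS, so the equation does not hold at this point.

Answer: Fails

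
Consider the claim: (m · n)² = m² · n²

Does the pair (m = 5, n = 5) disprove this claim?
Substituting m = 5, n = 5:
LHS = (5 · 5)² = 625
RHS = 5² · 5² = 625

The sides agree, so this pair does not disprove the claim.

Answer: No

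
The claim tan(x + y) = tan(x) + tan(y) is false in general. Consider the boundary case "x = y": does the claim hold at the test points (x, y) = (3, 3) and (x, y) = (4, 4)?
At (3, 3): LHS = tan(6) ≈ -0.291 ≠ RHS = 2·tan(3) ≈ -0.2851
At (4, 4): LHS = tan(8) ≈ -6.8 ≠ RHS = 2·tan(4) ≈ 2.316

Answer: No, fails at both test points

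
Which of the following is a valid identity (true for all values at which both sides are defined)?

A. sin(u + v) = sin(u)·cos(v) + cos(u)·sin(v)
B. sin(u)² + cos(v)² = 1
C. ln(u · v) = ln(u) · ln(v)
A

A: holds — e.g. at (2, 7), both sides equal sin(9) ≈ 0.4121.
B: fails at (3, 5) — LHS = sin(3)² + cos(5)² ≈ 0.1004, RHS = 1.
C: fails at (4, 4) — LHS = ln(16) ≈ 2.773, RHS = ln(4)² ≈ 1.922.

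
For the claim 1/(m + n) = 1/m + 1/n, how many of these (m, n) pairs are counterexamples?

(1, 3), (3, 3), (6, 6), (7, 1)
Testing each pair:
(1, 3): LHS = 1/4, RHS = 4/3 → counterexample
(3, 3): LHS = 1/6, RHS = 2/3 → counterexample
(6, 6): LHS = 1/12, RHS = 1/3 → counterexample
(7, 1): LHS = 1/8, RHS = 8/7 → counterexample

That makes 4 counterexamples.

Answer: 4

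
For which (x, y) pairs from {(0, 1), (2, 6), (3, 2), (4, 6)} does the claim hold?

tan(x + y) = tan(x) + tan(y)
Testing each pair:
(0, 1): LHS = tan(1) ≈ 1.557, RHS = tan(1) ≈ 1.557 → holds
(2, 6): LHS = tan(8) ≈ -6.8, RHS = tan(2) + tan(6) ≈ -2.476 → fails
(3, 2): LHS = tan(5) ≈ -3.381, RHS = tan(2) + tan(3) ≈ -2.328 → fails
(4, 6): LHS = tan(10) ≈ 0.6484, RHS = tan(6) + tan(4) ≈ 0.8668 → fails

1 of 4 pairs satisfies the claim.

Answer: (0, 1)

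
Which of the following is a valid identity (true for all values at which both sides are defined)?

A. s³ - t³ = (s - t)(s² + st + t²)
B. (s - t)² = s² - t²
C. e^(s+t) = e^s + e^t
A

A: holds — e.g. at (2, 2), both sides equal 0.
B: fails at (2, 5) — LHS = 9, RHS = -21.
C: fails at (4, 6) — LHS = e^10 ≈ 22026.5, RHS = e^4 + e^6 ≈ 458.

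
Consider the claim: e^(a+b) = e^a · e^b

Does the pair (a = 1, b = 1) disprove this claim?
No

Substituting a = 1, b = 1:
LHS = e^(1+1) = e^2 ≈ 7.389
RHS = e^1 · e^1 = e^2 ≈ 7.389

The sides agree, so this pair does not disprove the claim.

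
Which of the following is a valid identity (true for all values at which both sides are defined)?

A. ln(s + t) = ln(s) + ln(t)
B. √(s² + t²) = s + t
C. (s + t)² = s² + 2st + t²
A: fails at (1, 4) — LHS = ln(5) ≈ 1.609, RHS = ln(4) ≈ 1.386.
B: fails at (4, 6) — LHS = 2·√(13) ≈ 7.211, RHS = 10.
C: holds — e.g. at (1, 1), both sides equal 4.

Answer: C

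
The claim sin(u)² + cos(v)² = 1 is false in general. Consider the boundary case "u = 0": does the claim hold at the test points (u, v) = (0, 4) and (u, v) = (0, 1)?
No, fails at both test points

At (0, 4): LHS = cos(4)² ≈ 0.4272 ≠ RHS = 1
At (0, 1): LHS = cos(1)² ≈ 0.2919 ≠ RHS = 1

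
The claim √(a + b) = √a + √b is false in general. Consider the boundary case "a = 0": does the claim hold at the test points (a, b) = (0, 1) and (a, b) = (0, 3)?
At (0, 1): LHS = 1, RHS = 1 → equal
At (0, 3): LHS = √(3) ≈ 1.732, RHS = √(3) ≈ 1.732 → equal

So the claim does hold at both of these boundary points, even though it is not an identity.

Answer: Yes, holds at both test points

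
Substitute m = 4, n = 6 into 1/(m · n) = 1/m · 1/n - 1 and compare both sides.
LHS = 1/(4 · 6) = 1/24
RHS = 1/4 · 1/6 - 1 = -23/24

LHS ≠ RHS, so the equation does not hold here.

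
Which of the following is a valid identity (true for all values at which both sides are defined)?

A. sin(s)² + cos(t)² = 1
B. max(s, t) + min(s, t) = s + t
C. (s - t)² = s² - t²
B

A: fails at (1, 2) — LHS = cos(2)² + sin(1)² ≈ 0.8813, RHS = 1.
B: holds — e.g. at (2, 2), both sides equal 4.
C: fails at (1, 4) — LHS = 9, RHS = -15.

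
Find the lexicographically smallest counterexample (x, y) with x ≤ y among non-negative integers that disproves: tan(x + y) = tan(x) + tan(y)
(x, y) = (1, 1)

At (0, 2): both sides equal tan(2) ≈ -2.185, so it holds there.

Substituting (1, 1) into the claim:
LHS = tan(1 + 1) = tan(2) ≈ -2.185
RHS = tan(1) + tan(1) = 2·tan(1) ≈ 3.115

Since LHS ≠ RHS, this pair disproves the claim, and no lexicographically smaller pair (x ≤ y, non-negative integers) does.

For instance (2, 7) is also a counterexample (LHS = tan(9) ≈ -0.4523, RHS = tan(2) + tan(7) ≈ -1.314), but it's lexicographically larger.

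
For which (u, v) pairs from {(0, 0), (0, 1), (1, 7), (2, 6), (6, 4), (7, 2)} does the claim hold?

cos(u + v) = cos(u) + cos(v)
None

Testing each pair:
(0, 0): LHS = 1, RHS = 2 → fails
(0, 1): LHS = cos(1) ≈ 0.5403, RHS = cos(1) + 1 ≈ 1.54 → fails
(1, 7): LHS = cos(8) ≈ -0.1455, RHS = cos(1) + cos(7) ≈ 1.294 → fails
(2, 6): LHS = cos(8) ≈ -0.1455, RHS = cos(2) + cos(6) ≈ 0.544 → fails
(6, 4): LHS = cos(10) ≈ -0.8391, RHS = cos(4) + cos(6) ≈ 0.3065 → fails
(7, 2): LHS = cos(9) ≈ -0.9111, RHS = cos(2) + cos(7) ≈ 0.3378 → fails

No pair satisfies the claim.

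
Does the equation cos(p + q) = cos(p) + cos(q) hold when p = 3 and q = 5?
Fails

Substituting p = 3, q = 5:

LHS = cos(3 + 5) = cos(8) ≈ -0.1455
RHS = cos(3) + cos(5) ≈ -0.7063

LHS ≠ RHS, so the equation does not hold at this point.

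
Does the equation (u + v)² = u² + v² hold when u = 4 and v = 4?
Substituting u = 4, v = 4:

LHS = (4 + 4)² = 64
RHS = 4² + 4² = 32

LHS ≠ RHS, so the equation does not hold at this point.

Answer: Fails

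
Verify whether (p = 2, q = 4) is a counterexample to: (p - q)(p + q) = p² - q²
No

Substituting p = 2, q = 4:
LHS = (2 - 4)(2 + 4) = -12
RHS = 2² - 4² = -12

The sides agree, so this pair does not disprove the claim.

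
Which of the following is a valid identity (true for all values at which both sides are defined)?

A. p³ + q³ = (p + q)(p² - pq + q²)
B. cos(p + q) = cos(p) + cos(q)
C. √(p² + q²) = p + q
A

A: holds — e.g. at (5, 5), both sides equal 250.
B: fails at (2, 7) — LHS = cos(9) ≈ -0.9111, RHS = cos(2) + cos(7) ≈ 0.3378.
C: fails at (4, 6) — LHS = 2·√(13) ≈ 7.211, RHS = 10.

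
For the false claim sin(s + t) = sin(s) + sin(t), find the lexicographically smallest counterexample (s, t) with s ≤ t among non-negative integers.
(s, t) = (1, 1)

At (0, 5): both sides equal sin(5) ≈ -0.9589, so it holds there.

Substituting (1, 1) into the claim:
LHS = sin(1 + 1) = sin(2) ≈ 0.9093
RHS = sin(1) + sin(1) = 2·sin(1) ≈ 1.683

Since LHS ≠ RHS, this pair disproves the claim, and no lexicographically smaller pair (s ≤ t, non-negative integers) does.

For instance (4, 7) is also a counterexample (LHS = sin(11) ≈ -1, RHS = sin(4) + sin(7) ≈ -0.09982), but it's lexicographically larger.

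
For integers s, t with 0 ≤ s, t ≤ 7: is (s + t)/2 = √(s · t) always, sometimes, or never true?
Sometimes true

It holds at (s, t) = (3, 3) (both sides equal 3), but fails at (s, t) = (6, 1) (LHS = 7/2, RHS = √(6) ≈ 2.449).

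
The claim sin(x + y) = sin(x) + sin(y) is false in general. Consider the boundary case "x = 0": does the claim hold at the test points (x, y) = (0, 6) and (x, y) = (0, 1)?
Yes, holds at both test points

At (0, 6): LHS = sin(6) ≈ -0.2794, RHS = sin(6) ≈ -0.2794 → equal
At (0, 1): LHS = sin(1) ≈ 0.8415, RHS = sin(1) ≈ 0.8415 → equal

So the claim does hold at both of these boundary points, even though it is not an identity.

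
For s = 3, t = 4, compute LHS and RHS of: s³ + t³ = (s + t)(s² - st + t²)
LHS = 3³ + 4³ = 91
RHS = (3 + 4)(3² - 3·4 + 4²) = 91

LHS = RHS: the two sides agree.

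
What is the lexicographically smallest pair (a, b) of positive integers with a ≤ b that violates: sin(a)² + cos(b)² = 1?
(a, b) = (1, 2)

Substituting (1, 2) into the claim:
LHS = sin(1)² + cos(2)² ≈ 0.8813
RHS = 1

Since LHS ≠ RHS, this pair disproves the claim, and no lexicographically smaller pair (a ≤ b, positive integers) does.

For instance (3, 7) is also a counterexample (LHS = sin(3)² + cos(7)² ≈ 0.5883, RHS = 1), but it's lexicographically larger.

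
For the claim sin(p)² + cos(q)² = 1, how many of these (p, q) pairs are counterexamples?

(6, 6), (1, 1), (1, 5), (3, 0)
Testing each pair:
(6, 6): LHS = sin(6)² + cos(6)² = 1, RHS = 1 → satisfies claim
(1, 1): LHS = cos(1)² + sin(1)² = 1, RHS = 1 → satisfies claim
(1, 5): LHS = cos(5)² + sin(1)² ≈ 0.7885, RHS = 1 → counterexample
(3, 0): LHS = sin(3)² + 1 ≈ 1.02, RHS = 1 → counterexample

That makes 2 counterexamples.

Answer: 2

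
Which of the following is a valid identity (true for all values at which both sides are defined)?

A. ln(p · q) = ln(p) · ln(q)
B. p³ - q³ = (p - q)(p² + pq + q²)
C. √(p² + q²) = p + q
B

A: fails at (2, 2) — LHS = ln(4) ≈ 1.386, RHS = ln(2)² ≈ 0.4805.
B: holds — e.g. at (1, 3), both sides equal -26.
C: fails at (4, 6) — LHS = 2·√(13) ≈ 7.211, RHS = 10.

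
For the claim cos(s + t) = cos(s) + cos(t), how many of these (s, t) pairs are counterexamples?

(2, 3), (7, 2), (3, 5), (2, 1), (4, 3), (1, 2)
6

Testing each pair:
(2, 3): LHS = cos(5) ≈ 0.2837, RHS = cos(3) + cos(2) ≈ -1.406 → counterexample
(7, 2): LHS = cos(9) ≈ -0.9111, RHS = cos(2) + cos(7) ≈ 0.3378 → counterexample
(3, 5): LHS = cos(8) ≈ -0.1455, RHS = cos(3) + cos(5) ≈ -0.7063 → counterexample
(2, 1): LHS = cos(3) ≈ -0.99, RHS = cos(2) + cos(1) ≈ 0.1242 → counterexample
(4, 3): LHS = cos(7) ≈ 0.7539, RHS = cos(3) + cos(4) ≈ -1.644 → counterexample
(1, 2): LHS = cos(3) ≈ -0.99, RHS = cos(2) + cos(1) ≈ 0.1242 → counterexample

That makes 6 counterexamples.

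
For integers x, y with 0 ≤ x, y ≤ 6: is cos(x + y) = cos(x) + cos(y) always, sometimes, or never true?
Never true

The claim fails for every pair in the range. For instance at (x, y) = (3, 0): LHS = cos(3) ≈ -0.99, RHS = cos(3) + 1 ≈ 0.01001.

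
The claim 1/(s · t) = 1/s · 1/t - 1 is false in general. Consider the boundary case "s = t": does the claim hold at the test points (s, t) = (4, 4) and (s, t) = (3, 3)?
No, fails at both test points

At (4, 4): LHS = 1/16 ≠ RHS = -15/16
At (3, 3): LHS = 1/9 ≠ RHS = -8/9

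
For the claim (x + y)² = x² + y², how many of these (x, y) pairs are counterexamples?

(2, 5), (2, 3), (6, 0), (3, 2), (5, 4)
4

Testing each pair:
(2, 5): LHS = 49, RHS = 29 → counterexample
(2, 3): LHS = 25, RHS = 13 → counterexample
(6, 0): LHS = 36, RHS = 36 → satisfies claim
(3, 2): LHS = 25, RHS = 13 → counterexample
(5, 4): LHS = 81, RHS = 41 → counterexample

That makes 4 counterexamples.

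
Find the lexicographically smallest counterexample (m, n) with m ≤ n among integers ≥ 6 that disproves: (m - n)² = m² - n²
At (6, 6): both sides equal 0, so it holds there.

Substituting (6, 7) into the claim:
LHS = (6 - 7)² = 1
RHS = 6² - 7² = -13

Since LHS ≠ RHS, this pair disproves the claim, and no lexicographically smaller pair (m ≤ n, integers ≥ 6) does.

For instance (8, 12) is also a counterexample (LHS = 16, RHS = -80), but it's lexicographically larger.

Answer: (m, n) = (6, 7)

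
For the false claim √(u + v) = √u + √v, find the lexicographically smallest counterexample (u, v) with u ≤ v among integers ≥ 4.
Substituting (4, 4) into the claim:
LHS = √(4 + 4) = 2·√(2) ≈ 2.828
RHS = √4 + √4 = 4

Since LHS ≠ RHS, this pair disproves the claim, and no lexicographically smaller pair (u ≤ v, integers ≥ 4) does.

For instance (6, 6) is also a counterexample (LHS = 2·√(3) ≈ 3.464, RHS = 2·√(6) ≈ 4.899), but it's lexicographically larger.

Answer: (u, v) = (4, 4)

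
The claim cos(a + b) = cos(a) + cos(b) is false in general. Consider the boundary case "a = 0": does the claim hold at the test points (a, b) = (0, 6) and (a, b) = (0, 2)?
No, fails at both test points

At (0, 6): LHS = cos(6) ≈ 0.9602 ≠ RHS = cos(6) + 1 ≈ 1.96
At (0, 2): LHS = cos(2) ≈ -0.4161 ≠ RHS = cos(2) + 1 ≈ 0.5839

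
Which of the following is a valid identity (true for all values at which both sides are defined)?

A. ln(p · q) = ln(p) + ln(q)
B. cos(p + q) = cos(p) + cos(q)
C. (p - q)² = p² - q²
A: holds — e.g. at (2, 3), both sides equal ln(6) ≈ 1.792.
B: fails at (1, 5) — LHS = cos(6) ≈ 0.9602, RHS = cos(5) + cos(1) ≈ 0.824.
C: fails at (3, 7) — LHS = 16, RHS = -40.

Answer: A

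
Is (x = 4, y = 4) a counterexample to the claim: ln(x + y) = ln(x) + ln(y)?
Yes

Substituting x = 4, y = 4:
LHS = ln(4 + 4) = ln(8) ≈ 2.079
RHS = ln(4) + ln(4) = 2·ln(4) ≈ 2.773

Since LHS ≠ RHS, this pair disproves the claim.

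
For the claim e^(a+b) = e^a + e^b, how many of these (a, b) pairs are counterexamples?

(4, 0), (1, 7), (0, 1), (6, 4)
4

Testing each pair:
(4, 0): LHS = e^4 ≈ 54.6, RHS = 1 + e^4 ≈ 55.6 → counterexample
(1, 7): LHS = e^8 ≈ 2981, RHS = e + e^7 ≈ 1099 → counterexample
(0, 1): LHS = e ≈ 2.718, RHS = 1 + e ≈ 3.718 → counterexample
(6, 4): LHS = e^10 ≈ 22026.5, RHS = e^4 + e^6 ≈ 458 → counterexample

That makes 4 counterexamples.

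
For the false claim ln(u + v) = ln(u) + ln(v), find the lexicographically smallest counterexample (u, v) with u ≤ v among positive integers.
(u, v) = (1, 1)

Substituting (1, 1) into the claim:
LHS = ln(1 + 1) = ln(2) ≈ 0.6931
RHS = ln(1) + ln(1) = 0

Since LHS ≠ RHS, this pair disproves the claim, and no lexicographically smaller pair (u ≤ v, positive integers) does.

For instance (4, 4) is also a counterexample (LHS = ln(8) ≈ 2.079, RHS = 2·ln(4) ≈ 2.773), but it's lexicographically larger.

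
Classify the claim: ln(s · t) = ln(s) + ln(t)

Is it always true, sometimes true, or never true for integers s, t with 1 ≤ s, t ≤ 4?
Always true

The identity holds for every pair in the range. For instance at (s, t) = (3, 3): both sides equal ln(9) ≈ 2.197.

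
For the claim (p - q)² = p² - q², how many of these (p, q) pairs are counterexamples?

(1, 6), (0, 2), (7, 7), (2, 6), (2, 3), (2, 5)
5

Testing each pair:
(1, 6): LHS = 25, RHS = -35 → counterexample
(0, 2): LHS = 4, RHS = -4 → counterexample
(7, 7): LHS = 0, RHS = 0 → satisfies claim
(2, 6): LHS = 16, RHS = -32 → counterexample
(2, 3): LHS = 1, RHS = -5 → counterexample
(2, 5): LHS = 9, RHS = -21 → counterexample

That makes 5 counterexamples.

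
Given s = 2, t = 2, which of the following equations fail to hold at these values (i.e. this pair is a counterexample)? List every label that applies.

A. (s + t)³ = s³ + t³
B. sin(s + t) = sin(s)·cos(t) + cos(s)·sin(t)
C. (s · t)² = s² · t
A, C

Evaluating each claim at the given values:
A. LHS = 64, RHS = 16 → fails here (LHS ≠ RHS)
B. LHS = sin(4) ≈ -0.7568, RHS = 2·sin(2)·cos(2) ≈ -0.7568 → holds here (LHS = RHS)
C. LHS = 16, RHS = 8 → fails here (LHS ≠ RHS)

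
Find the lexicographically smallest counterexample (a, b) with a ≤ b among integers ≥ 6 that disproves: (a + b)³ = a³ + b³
Substituting (6, 6) into the claim:
LHS = (6 + 6)³ = 1728
RHS = 6³ + 6³ = 432

Since LHS ≠ RHS, this pair disproves the claim, and no lexicographically smaller pair (a ≤ b, integers ≥ 6) does.

For instance (11, 13) is also a counterexample (LHS = 13824, RHS = 3528), but it's lexicographically larger.

Answer: (a, b) = (6, 6)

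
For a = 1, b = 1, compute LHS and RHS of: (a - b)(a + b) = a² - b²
LHS = (1 - 1)(1 + 1) = 0
RHS = 1² - 1² = 0

LHS = RHS: the two sides agree.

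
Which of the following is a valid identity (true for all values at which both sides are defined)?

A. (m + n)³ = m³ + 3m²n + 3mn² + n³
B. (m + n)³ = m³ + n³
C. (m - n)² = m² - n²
A

A: holds — e.g. at (1, 2), both sides equal 27.
B: fails at (6, 7) — LHS = 2197, RHS = 559.
C: fails at (2, 4) — LHS = 4, RHS = -12.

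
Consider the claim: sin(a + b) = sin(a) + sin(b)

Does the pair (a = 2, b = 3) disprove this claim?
Substituting a = 2, b = 3:
LHS = sin(2 + 3) = sin(5) ≈ -0.9589
RHS = sin(2) + sin(3) ≈ 1.05

Since LHS ≠ RHS, this pair disproves the claim.

Answer: Yes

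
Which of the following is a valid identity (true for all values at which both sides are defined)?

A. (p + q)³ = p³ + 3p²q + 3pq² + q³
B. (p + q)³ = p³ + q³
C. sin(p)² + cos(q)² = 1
A: holds — e.g. at (1, 4), both sides equal 125.
B: fails at (1, 2) — LHS = 27, RHS = 9.
C: fails at (2, 5) — LHS = cos(5)² + sin(2)² ≈ 0.9073, RHS = 1.

Answer: A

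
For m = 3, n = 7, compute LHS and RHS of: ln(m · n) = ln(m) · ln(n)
LHS = ln(3 · 7) = ln(21) ≈ 3.045
RHS = ln(3) · ln(7) ≈ 2.138

LHS ≠ RHS (they differ by about 0.9067), so the equation does not hold here.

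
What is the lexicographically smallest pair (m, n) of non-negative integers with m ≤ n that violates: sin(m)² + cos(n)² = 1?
Substituting (0, 1) into the claim:
LHS = sin(0)² + cos(1)² = cos(1)² ≈ 0.2919
RHS = 1

Since LHS ≠ RHS, this pair disproves the claim, and no lexicographically smaller pair (m ≤ n, non-negative integers) does.

For instance (3, 5) is also a counterexample (LHS = sin(3)² + cos(5)² ≈ 0.1004, RHS = 1), but it's lexicographically larger.

Answer: (m, n) = (0, 1)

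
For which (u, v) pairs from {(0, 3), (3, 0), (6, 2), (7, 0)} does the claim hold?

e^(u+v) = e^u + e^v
Testing each pair:
(0, 3): LHS = e^3 ≈ 20.09, RHS = 1 + e^3 ≈ 21.09 → fails
(3, 0): LHS = e^3 ≈ 20.09, RHS = 1 + e^3 ≈ 21.09 → fails
(6, 2): LHS = e^8 ≈ 2981, RHS = e^2 + e^6 ≈ 410.8 → fails
(7, 0): LHS = e^7 ≈ 1097, RHS = 1 + e^7 ≈ 1098 → fails

No pair satisfies the claim.

Answer: None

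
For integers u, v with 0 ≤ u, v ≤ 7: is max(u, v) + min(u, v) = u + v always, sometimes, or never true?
The identity holds for every pair in the range. For instance at (u, v) = (1, 7): both sides equal 8.

Answer: Always true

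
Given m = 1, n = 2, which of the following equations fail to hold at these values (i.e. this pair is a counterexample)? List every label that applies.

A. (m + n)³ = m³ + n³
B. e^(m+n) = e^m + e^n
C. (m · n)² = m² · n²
Evaluating each claim at the given values:
A. LHS = 27, RHS = 9 → fails here (LHS ≠ RHS)
B. LHS = e^3 ≈ 20.09, RHS = e + e^2 ≈ 10.11 → fails here (LHS ≠ RHS)
C. LHS = 4, RHS = 4 → holds here (LHS = RHS)

Answer: A, B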